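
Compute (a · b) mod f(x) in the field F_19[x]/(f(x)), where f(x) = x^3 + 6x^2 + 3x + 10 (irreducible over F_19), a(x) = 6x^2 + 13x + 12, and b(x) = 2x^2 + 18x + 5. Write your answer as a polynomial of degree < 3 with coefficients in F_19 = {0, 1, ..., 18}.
a · b ≡ 13x^2 + 13x + 10 (mod f(x))

Multiply in F_19[x]: a(x)·b(x) = (6x^2 + 13x + 12)·(2x^2 + 18x + 5) = 12x^4 + x^3 + 3x^2 + 15x + 3. This has degree ≥ 3, so divide by f(x) over F_19: 12x^4 + x^3 + 3x^2 + 15x + 3 = (12x + 5)·(x^3 + 6x^2 + 3x + 10) + (13x^2 + 13x + 10). Hence a·b ≡ 13x^2 + 13x + 10 (mod f). (F_19[x]/(f) is a field with 19^3 = 6859 elements since f is irreducible of degree 3.)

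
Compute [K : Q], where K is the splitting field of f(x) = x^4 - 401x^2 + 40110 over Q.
[K : Q] = 4

Solving the quadratic in x^2: x^2 = (401 ± √(401^2 - 4·40110))/2 = (401 ± √361)/2 = (401 ± 19)/2, giving x^2 = 210 or x^2 = 191. So f(x) = (x^2 - 210)(x^2 - 191) and the roots of f are ±√210, ±√191. Hence the splitting field is K = Q(√210, √191). Since 210 and 191 are distinct squarefree integers > 1, their product 40110 is not a perfect square, so √191 ∉ Q(√210). By the tower law [K:Q] = [Q(√210,√191):Q(√210)] · [Q(√210):Q] = 2 · 2 = 4.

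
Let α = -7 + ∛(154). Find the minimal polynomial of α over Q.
m_α(x) = x^3 + 21x^2 + 147x + 189

Set β = α + 7 = ∛(154), so β^3 = 154. Then (α + 7)^3 - 154 = 0, i.e. α is a root of g(x) = (x + 7)^3 - 154 = x^3 + 21x^2 + 147x + 189. Since g(x) = h(x + 7) where h(x) = x^3 - 154, and h is irreducible over Q (because 154 is not a perfect cube, so h has no rational root, and a monic cubic with no rational root is irreducible), g is also irreducible (irreducibility is preserved under the substitution x → x + 7). Hence m_α(x) = x^3 + 21x^2 + 147x + 189.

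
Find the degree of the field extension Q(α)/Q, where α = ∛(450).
[Q(α):Q] = 3

The minimal polynomial of α is x^3 - 450, irreducible over Q since 450 is not a perfect cube (so x^3 - 450 has no rational root). Hence [Q(α):Q] = deg(m_α) = 3.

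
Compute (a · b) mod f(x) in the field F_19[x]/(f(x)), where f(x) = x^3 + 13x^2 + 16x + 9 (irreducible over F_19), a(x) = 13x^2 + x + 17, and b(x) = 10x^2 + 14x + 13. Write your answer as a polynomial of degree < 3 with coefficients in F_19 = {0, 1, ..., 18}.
a · b ≡ x^2 + 2x + 4 (mod f(x))

Multiply in F_19[x]: a(x)·b(x) = (13x^2 + x + 17)·(10x^2 + 14x + 13) = 16x^4 + 2x^3 + 11x^2 + 4x + 12. This has degree ≥ 3, so divide by f(x) over F_19: 16x^4 + 2x^3 + 11x^2 + 4x + 12 = (16x + 3)·(x^3 + 13x^2 + 16x + 9) + (x^2 + 2x + 4). Hence a·b ≡ x^2 + 2x + 4 (mod f). (F_19[x]/(f) is a field with 19^3 = 6859 elements since f is irreducible of degree 3.)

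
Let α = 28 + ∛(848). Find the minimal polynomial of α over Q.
m_α(x) = x^3 - 84x^2 + 2352x - 22800

Set β = α - 28 = ∛(848), so β^3 = 848. Then (α - 28)^3 - 848 = 0, i.e. α is a root of g(x) = (x - 28)^3 - 848 = x^3 - 84x^2 + 2352x - 22800. Since g(x) = h(x - 28) where h(x) = x^3 - 848, and h is irreducible over Q (because 848 is not a perfect cube, so h has no rational root, and a monic cubic with no rational root is irreducible), g is also irreducible (irreducibility is preserved under the substitution x → x - 28). Hence m_α(x) = x^3 - 84x^2 + 2352x - 22800.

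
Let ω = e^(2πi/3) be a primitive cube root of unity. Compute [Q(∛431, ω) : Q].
[Q(∛431, ω) : Q] = 6

[Q(∛431):Q] = 3 (min poly x^3 - 431, irreducible since 431 is not a perfect cube). [Q(ω):Q] = 2 (min poly x^2 + x + 1). Since Q(∛431) ⊂ R and ω ∉ R, we have ω ∉ Q(∛431), so x^2 + x + 1 remains irreducible over Q(∛431) and [Q(∛431, ω) : Q(∛431)] = 2. By the tower law, [Q(∛431, ω) : Q] = 3 · 2 = 6. (In fact Q(∛431, ω) is the splitting field of x^3 - 431 over Q.)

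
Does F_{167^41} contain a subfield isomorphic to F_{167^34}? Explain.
No: F_{167^34} is not a subfield of F_{167^41}

F_{p^m} embeds in F_{p^n} iff m | n. Here 34 ∤ 41 (since 41 = 1·34 + 7 with remainder 7 ≠ 0), so F_{167^34} is not a subfield of F_{167^41}. Equivalently: if it were, the tower law would give 34 = [F_{167^34}:F_167] dividing [F_{167^41}:F_167] = 41, contradiction.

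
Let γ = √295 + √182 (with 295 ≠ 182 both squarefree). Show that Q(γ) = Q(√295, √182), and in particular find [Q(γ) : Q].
[Q(γ) : Q] = 4 (equivalently, Q(γ) = Q(√295, √182))

Obviously Q(γ) ⊆ Q(√295, √182), and [Q(√295, √182):Q] = 4 (since 295, 182 are distinct squarefree integers > 1 with 53690 not a perfect square). To show equality we compute the minimal polynomial of γ. From γ = √295 + √182: γ^2 = 295 + 2√(53690) + 182 = 477 + 2√(53690), so γ^2 - 477 = 2√(53690); squaring, (γ^2 - 477)^2 = 4·53690, i.e. γ^4 - 954γ^2 + 227529 - 214760 = 0, i.e. γ^4 - 954γ^2 + 12769 = 0. So γ is a root of x^4 - 954x^2 + 12769. This polynomial is irreducible over Q: it has no rational root (each ±√295 ± √182 is irrational), and any factorization into two quadratics over Q would force √(53690) ∈ Q (pairing opposite roots) or √295, √182 ∈ Q (other pairings), all impossible. Hence [Q(γ):Q] = 4 = [Q(√295, √182):Q], so Q(γ) = Q(√295, √182).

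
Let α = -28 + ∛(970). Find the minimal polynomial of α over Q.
m_α(x) = x^3 + 84x^2 + 2352x + 20982

Set β = α + 28 = ∛(970), so β^3 = 970. Then (α + 28)^3 - 970 = 0, i.e. α is a root of g(x) = (x + 28)^3 - 970 = x^3 + 84x^2 + 2352x + 20982. Since g(x) = h(x + 28) where h(x) = x^3 - 970, and h is irreducible over Q (because 970 is not a perfect cube, so h has no rational root, and a monic cubic with no rational root is irreducible), g is also irreducible (irreducibility is preserved under the substitution x → x + 28). Hence m_α(x) = x^3 + 84x^2 + 2352x + 20982.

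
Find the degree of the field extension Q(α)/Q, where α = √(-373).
[Q(α):Q] = 2

[Q(α):Q] equals the degree of the minimal polynomial of α. Here α^2 = -373 and x^2 + 373 is irreducible (d = -373 is squarefree, ≠ 1, hence not a square), so deg(m_α) = 2. Thus [Q(α):Q] = 2.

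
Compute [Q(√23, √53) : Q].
[Q(√23, √53) : Q] = 4

[Q(√23):Q] = 2 (min poly x^2 - 23, irreducible since 23 is squarefree > 1). For the top step, suppose √53 ∈ Q(√23), say √53 = c + d√23 with c, d ∈ Q. Squaring: 53 = c^2 + 23d^2 + 2cd√23. Since √23 ∉ Q this forces 2cd = 0. If d = 0 then √53 = c ∈ Q, contradicting 53 squarefree > 1. If c = 0 then 53 = 23d^2, so 23·53 = (23d)^2 is a perfect square in Q — but 23·53 = 1219 is not a perfect square (since 23 and 53 are distinct squarefree integers). Contradiction. Hence √53 ∉ Q(√23), so x^2 - 53 stays irreducible over Q(√23) and [Q(√23, √53) : Q(√23)] = 2. By the tower law, [Q(√23, √53) : Q] = 2 · 2 = 4.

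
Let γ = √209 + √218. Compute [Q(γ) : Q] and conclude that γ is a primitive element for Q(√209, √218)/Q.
[Q(γ) : Q] = 4 (equivalently, Q(γ) = Q(√209, √218))

Obviously Q(γ) ⊆ Q(√209, √218), and [Q(√209, √218):Q] = 4 (since 209, 218 are distinct squarefree integers > 1 with 45562 not a perfect square). To show equality we compute the minimal polynomial of γ. From γ = √209 + √218: γ^2 = 209 + 2√(45562) + 218 = 427 + 2√(45562), so γ^2 - 427 = 2√(45562); squaring, (γ^2 - 427)^2 = 4·45562, i.e. γ^4 - 854γ^2 + 182329 - 182248 = 0, i.e. γ^4 - 854γ^2 + 81 = 0. So γ is a root of x^4 - 854x^2 + 81. This polynomial is irreducible over Q: it has no rational root (each ±√209 ± √218 is irrational), and any factorization into two quadratics over Q would force √(45562) ∈ Q (pairing opposite roots) or √209, √218 ∈ Q (other pairings), all impossible. Hence [Q(γ):Q] = 4 = [Q(√209, √218):Q], so Q(γ) = Q(√209, √218).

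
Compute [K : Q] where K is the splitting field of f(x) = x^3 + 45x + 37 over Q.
[K : Q] = 6

By the rational root test, any rational root of the monic integer polynomial f(x) = x^3 + 45x + 37 must be an integer dividing the constant term 37, i.e. one of ±{1, 37}. Evaluating: f(1) = 83, f(-1) = -9, f(37) = 52355, f(-37) = -52281; none is 0, so f has no rational root and is therefore irreducible over Q (a cubic with no linear factor over a field is irreducible). For an irreducible cubic, the Galois group is A_3 or S_3 according as the discriminant disc(f) = -4a^3 - 27b^2 = -4·(45)^3 - 27·(37)^2 = -401463 is or is not a square in Q. Here disc(f) = -401463 is not a perfect square in Q, so the Galois group of f over Q is not contained in A_3 and must be all of S_3. The splitting field has degree |S_3| = 6 over Q, so [K : Q] = 6.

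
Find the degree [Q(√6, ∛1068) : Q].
[Q(√6, ∛1068) : Q] = 6

Let L = Q(√6, ∛1068). Since Q(√6) ⊂ L and [Q(√6):Q] = 2, the tower law gives 2 | [L:Q]. Likewise Q(∛1068) ⊂ L with [Q(∛1068):Q] = 3 (because 1068 is not a perfect cube), so 3 | [L:Q]. As gcd(2,3) = 1, [L:Q] is divisible by 6. Conversely L is generated over Q by √6 and ∛1068, so [L:Q] ≤ 2·3 = 6. Therefore [Q(√6, ∛1068) : Q] = 6.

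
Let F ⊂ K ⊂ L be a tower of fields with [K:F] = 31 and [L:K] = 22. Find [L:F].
[L:F] = 682

The tower law says that for any tower of field extensions F ⊂ K ⊂ L with finite degrees, [L:F] = [L:K] · [K:F]. Here this gives [L:F] = 22 · 31 = 682.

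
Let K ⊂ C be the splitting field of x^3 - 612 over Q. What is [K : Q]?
[K : Q] = 6

The roots of x^3 - 612 are ∛612, ω∛612, ω^2∛612 where ω = e^(2πi/3) is a primitive cube root of unity, so K = Q(∛612, ω). Now [Q(∛612):Q] = 3 (since 612 is not a perfect cube, x^3 - 612 is irreducible) and [Q(ω):Q] = 2. Both 2 and 3 divide [K:Q], and [K:Q] ≤ 3·2 = 6, so [K:Q] = 6. (Equivalently: Q(∛612) ⊂ R but ω ∉ R, so [K : Q(∛612)] = 2.)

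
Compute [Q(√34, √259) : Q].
[Q(√34, √259) : Q] = 4

[Q(√34):Q] = 2 (min poly x^2 - 34, irreducible since 34 is squarefree > 1). For the top step, suppose √259 ∈ Q(√34), say √259 = c + d√34 with c, d ∈ Q. Squaring: 259 = c^2 + 34d^2 + 2cd√34. Since √34 ∉ Q this forces 2cd = 0. If d = 0 then √259 = c ∈ Q, contradicting 259 squarefree > 1. If c = 0 then 259 = 34d^2, so 34·259 = (34d)^2 is a perfect square in Q — but 34·259 = 8806 is not a perfect square (since 34 and 259 are distinct squarefree integers). Contradiction. Hence √259 ∉ Q(√34), so x^2 - 259 stays irreducible over Q(√34) and [Q(√34, √259) : Q(√34)] = 2. By the tower law, [Q(√34, √259) : Q] = 2 · 2 = 4.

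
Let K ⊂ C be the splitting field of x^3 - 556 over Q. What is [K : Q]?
[K : Q] = 6

The roots of x^3 - 556 are ∛556, ω∛556, ω^2∛556 where ω = e^(2πi/3) is a primitive cube root of unity, so K = Q(∛556, ω). Now [Q(∛556):Q] = 3 (since 556 is not a perfect cube, x^3 - 556 is irreducible) and [Q(ω):Q] = 2. Both 2 and 3 divide [K:Q], and [K:Q] ≤ 3·2 = 6, so [K:Q] = 6. (Equivalently: Q(∛556) ⊂ R but ω ∉ R, so [K : Q(∛556)] = 2.)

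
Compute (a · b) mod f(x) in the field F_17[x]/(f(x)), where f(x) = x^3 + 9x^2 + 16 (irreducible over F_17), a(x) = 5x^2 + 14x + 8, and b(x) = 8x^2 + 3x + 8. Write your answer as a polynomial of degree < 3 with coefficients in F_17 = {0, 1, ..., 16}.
a · b ≡ 16x^2 + 6x + 1 (mod f(x))

Multiply in F_17[x]: a(x)·b(x) = (5x^2 + 14x + 8)·(8x^2 + 3x + 8) = 6x^4 + 8x^3 + 10x^2 + 13. This has degree ≥ 3, so divide by f(x) over F_17: 6x^4 + 8x^3 + 10x^2 + 13 = (6x + 5)·(x^3 + 9x^2 + 16) + (16x^2 + 6x + 1). Hence a·b ≡ 16x^2 + 6x + 1 (mod f). (F_17[x]/(f) is a field with 17^3 = 4913 elements since f is irreducible of degree 3.)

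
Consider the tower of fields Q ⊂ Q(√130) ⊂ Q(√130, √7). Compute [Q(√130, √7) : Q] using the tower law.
[Q(√130, √7) : Q] = 4

[Q(√130):Q] = 2 (min poly x^2 - 130, irreducible since 130 is squarefree > 1). For the top step, suppose √7 ∈ Q(√130), say √7 = c + d√130 with c, d ∈ Q. Squaring: 7 = c^2 + 130d^2 + 2cd√130. Since √130 ∉ Q this forces 2cd = 0. If d = 0 then √7 = c ∈ Q, contradicting 7 squarefree > 1. If c = 0 then 7 = 130d^2, so 130·7 = (130d)^2 is a perfect square in Q — but 130·7 = 910 is not a perfect square (since 130 and 7 are distinct squarefree integers). Contradiction. Hence √7 ∉ Q(√130), so x^2 - 7 stays irreducible over Q(√130) and [Q(√130, √7) : Q(√130)] = 2. By the tower law, [Q(√130, √7) : Q] = 2 · 2 = 4.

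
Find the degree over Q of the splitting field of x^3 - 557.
[K : Q] = 6

The roots of x^3 - 557 are ∛557, ω∛557, ω^2∛557 where ω = e^(2πi/3) is a primitive cube root of unity, so K = Q(∛557, ω). Now [Q(∛557):Q] = 3 (since 557 is not a perfect cube, x^3 - 557 is irreducible) and [Q(ω):Q] = 2. Both 2 and 3 divide [K:Q], and [K:Q] ≤ 3·2 = 6, so [K:Q] = 6. (Equivalently: Q(∛557) ⊂ R but ω ∉ R, so [K : Q(∛557)] = 2.)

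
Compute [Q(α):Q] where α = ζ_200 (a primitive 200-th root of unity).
[Q(α):Q] = 80

The minimal polynomial of ζ_200 over Q is the 200-th cyclotomic polynomial Φ_200(x), which is irreducible over Q and has degree φ(200) = 80. Hence [Q(α):Q] = φ(200) = 80.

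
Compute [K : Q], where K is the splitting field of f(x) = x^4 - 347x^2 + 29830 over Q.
[K : Q] = 4

Solving the quadratic in x^2: x^2 = (347 ± √(347^2 - 4·29830))/2 = (347 ± √1089)/2 = (347 ± 33)/2, giving x^2 = 190 or x^2 = 157. So f(x) = (x^2 - 190)(x^2 - 157) and the roots of f are ±√190, ±√157. Hence the splitting field is K = Q(√190, √157). Since 190 and 157 are distinct squarefree integers > 1, their product 29830 is not a perfect square, so √157 ∉ Q(√190). By the tower law [K:Q] = [Q(√190,√157):Q(√190)] · [Q(√190):Q] = 2 · 2 = 4.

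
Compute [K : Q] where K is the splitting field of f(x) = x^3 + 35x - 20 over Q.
[K : Q] = 6

By the rational root test, any rational root of the monic integer polynomial f(x) = x^3 + 35x - 20 must be an integer dividing the constant term -20, i.e. one of ±{1, 2, 4, 5, 10, 20}. Evaluating: f(1) = 16, f(-1) = -56, f(2) = 58, f(-2) = -98, f(4) = 184, f(-4) = -224, f(5) = 280, f(-5) = -320, f(10) = 1330, f(-10) = -1370, f(20) = 8680, f(-20) = -8720; none is 0, so f has no rational root and is therefore irreducible over Q (a cubic with no linear factor over a field is irreducible). For an irreducible cubic, the Galois group is A_3 or S_3 according as the discriminant disc(f) = -4a^3 - 27b^2 = -4·(35)^3 - 27·(-20)^2 = -182300 is or is not a square in Q. Here disc(f) = -182300 is not a perfect square in Q, so the Galois group of f over Q is not contained in A_3 and must be all of S_3. The splitting field has degree |S_3| = 6 over Q, so [K : Q] = 6.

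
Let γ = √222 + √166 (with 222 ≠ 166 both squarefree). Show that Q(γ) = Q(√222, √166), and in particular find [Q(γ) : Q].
[Q(γ) : Q] = 4 (equivalently, Q(γ) = Q(√222, √166))

Obviously Q(γ) ⊆ Q(√222, √166), and [Q(√222, √166):Q] = 4 (since 222, 166 are distinct squarefree integers > 1 with 36852 not a perfect square). To show equality we compute the minimal polynomial of γ. From γ = √222 + √166: γ^2 = 222 + 2√(36852) + 166 = 388 + 2√(36852), so γ^2 - 388 = 2√(36852); squaring, (γ^2 - 388)^2 = 4·36852, i.e. γ^4 - 776γ^2 + 150544 - 147408 = 0, i.e. γ^4 - 776γ^2 + 3136 = 0. So γ is a root of x^4 - 776x^2 + 3136. This polynomial is irreducible over Q: it has no rational root (each ±√222 ± √166 is irrational), and any factorization into two quadratics over Q would force √(36852) ∈ Q (pairing opposite roots) or √222, √166 ∈ Q (other pairings), all impossible. Hence [Q(γ):Q] = 4 = [Q(√222, √166):Q], so Q(γ) = Q(√222, √166).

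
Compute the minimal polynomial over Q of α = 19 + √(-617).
m_α(x) = x^2 - 38x + 978

From α - 19 = √(-617), squaring gives (α - 19)^2 = -617, i.e. α^2 - 38α + 361 = -617, so α^2 - 38α + 978 = 0. The discriminant of x^2 - 38x + 978 is (-38)^2 - 4·(978) = 1444 - 3912 = -2468, and 4·(-617) is not a perfect square in Q since -617 is squarefree and ≠ 1. Hence x^2 - 38x + 978 is irreducible over Q and is the minimal polynomial of α.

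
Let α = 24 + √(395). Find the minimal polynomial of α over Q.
m_α(x) = x^2 - 48x + 181

From α - 24 = √(395), squaring gives (α - 24)^2 = 395, i.e. α^2 - 48α + 576 = 395, so α^2 - 48α + 181 = 0. The discriminant of x^2 - 48x + 181 is (-48)^2 - 4·(181) = 2304 - 724 = 1580, and 4·(395) is not a perfect square in Q since 395 is squarefree and ≠ 1. Hence x^2 - 48x + 181 is irreducible over Q and is the minimal polynomial of α.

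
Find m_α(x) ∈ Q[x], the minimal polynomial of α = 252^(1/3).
m_α(x) = x^3 - 252

α satisfies α^3 = 252, so x^3 - 252 annihilates α. By the rational root test, a rational root p/q (in lowest terms) of x^3 - 252 would satisfy p^3 = 252 q^3, forcing q = 1 and p^3 = 252; but 252 is not a perfect cube, contradiction. A monic cubic over Q with no rational root is irreducible (any nontrivial factorization would include a linear factor). Hence x^3 - 252 is the minimal polynomial of α, and in particular [Q(α):Q] = 3.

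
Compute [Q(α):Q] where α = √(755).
[Q(α):Q] = 2

[Q(α):Q] equals the degree of the minimal polynomial of α. Here α^2 = 755 and x^2 - 755 is irreducible (d = 755 is squarefree, ≠ 1, hence not a square), so deg(m_α) = 2. Thus [Q(α):Q] = 2.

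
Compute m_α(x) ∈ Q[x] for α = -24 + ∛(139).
m_α(x) = x^3 + 72x^2 + 1728x + 13685

Set β = α + 24 = ∛(139), so β^3 = 139. Then (α + 24)^3 - 139 = 0, i.e. α is a root of g(x) = (x + 24)^3 - 139 = x^3 + 72x^2 + 1728x + 13685. Since g(x) = h(x + 24) where h(x) = x^3 - 139, and h is irreducible over Q (because 139 is not a perfect cube, so h has no rational root, and a monic cubic with no rational root is irreducible), g is also irreducible (irreducibility is preserved under the substitution x → x + 24). Hence m_α(x) = x^3 + 72x^2 + 1728x + 13685.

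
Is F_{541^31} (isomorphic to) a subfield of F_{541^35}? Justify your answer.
No: F_{541^31} is not a subfield of F_{541^35}

F_{p^m} embeds in F_{p^n} iff m | n. Here 31 ∤ 35 (since 35 = 1·31 + 4 with remainder 4 ≠ 0), so F_{541^31} is not a subfield of F_{541^35}. Equivalently: if it were, the tower law would give 31 = [F_{541^31}:F_541] dividing [F_{541^35}:F_541] = 35, contradiction.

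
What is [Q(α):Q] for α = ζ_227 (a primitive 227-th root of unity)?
[Q(α):Q] = 226

The minimal polynomial of ζ_227 over Q is the 227-th cyclotomic polynomial Φ_227(x), which is irreducible over Q and has degree φ(227) = 226. Hence [Q(α):Q] = φ(227) = 226.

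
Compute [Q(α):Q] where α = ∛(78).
[Q(α):Q] = 3

The minimal polynomial of α is x^3 - 78, irreducible over Q since 78 is not a perfect cube (so x^3 - 78 has no rational root). Hence [Q(α):Q] = deg(m_α) = 3.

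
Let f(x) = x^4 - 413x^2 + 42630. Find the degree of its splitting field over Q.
[K : Q] = 4

Solving the quadratic in x^2: x^2 = (413 ± √(413^2 - 4·42630))/2 = (413 ± √49)/2 = (413 ± 7)/2, giving x^2 = 210 or x^2 = 203. So f(x) = (x^2 - 210)(x^2 - 203) and the roots of f are ±√210, ±√203. Hence the splitting field is K = Q(√210, √203). Since 210 and 203 are distinct squarefree integers > 1, their product 42630 is not a perfect square, so √203 ∉ Q(√210). By the tower law [K:Q] = [Q(√210,√203):Q(√210)] · [Q(√210):Q] = 2 · 2 = 4.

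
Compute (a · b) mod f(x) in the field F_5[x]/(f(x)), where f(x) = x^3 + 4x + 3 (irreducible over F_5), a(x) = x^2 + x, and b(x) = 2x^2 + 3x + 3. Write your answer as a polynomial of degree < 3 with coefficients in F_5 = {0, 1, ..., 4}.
a · b ≡ 3x^2 + 2x (mod f(x))

Multiply in F_5[x]: a(x)·b(x) = (x^2 + x)·(2x^2 + 3x + 3) = 2x^4 + x^2 + 3x. This has degree ≥ 3, so divide by f(x) over F_5: 2x^4 + x^2 + 3x = (2x)·(x^3 + 4x + 3) + (3x^2 + 2x). Hence a·b ≡ 3x^2 + 2x (mod f). (F_5[x]/(f) is a field with 5^3 = 125 elements since f is irreducible of degree 3.)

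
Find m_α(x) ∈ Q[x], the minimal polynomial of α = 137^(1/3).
m_α(x) = x^3 - 137

α satisfies α^3 = 137, so x^3 - 137 annihilates α. By the rational root test, a rational root p/q (in lowest terms) of x^3 - 137 would satisfy p^3 = 137 q^3, forcing q = 1 and p^3 = 137; but 137 is not a perfect cube, contradiction. A monic cubic over Q with no rational root is irreducible (any nontrivial factorization would include a linear factor). Hence x^3 - 137 is the minimal polynomial of α, and in particular [Q(α):Q] = 3.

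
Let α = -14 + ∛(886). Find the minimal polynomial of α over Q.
m_α(x) = x^3 + 42x^2 + 588x + 1858

Set β = α + 14 = ∛(886), so β^3 = 886. Then (α + 14)^3 - 886 = 0, i.e. α is a root of g(x) = (x + 14)^3 - 886 = x^3 + 42x^2 + 588x + 1858. Since g(x) = h(x + 14) where h(x) = x^3 - 886, and h is irreducible over Q (because 886 is not a perfect cube, so h has no rational root, and a monic cubic with no rational root is irreducible), g is also irreducible (irreducibility is preserved under the substitution x → x + 14). Hence m_α(x) = x^3 + 42x^2 + 588x + 1858.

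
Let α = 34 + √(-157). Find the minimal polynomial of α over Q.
m_α(x) = x^2 - 68x + 1313

From α - 34 = √(-157), squaring gives (α - 34)^2 = -157, i.e. α^2 - 68α + 1156 = -157, so α^2 - 68α + 1313 = 0. The discriminant of x^2 - 68x + 1313 is (-68)^2 - 4·(1313) = 4624 - 5252 = -628, and 4·(-157) is not a perfect square in Q since -157 is squarefree and ≠ 1. Hence x^2 - 68x + 1313 is irreducible over Q and is the minimal polynomial of α.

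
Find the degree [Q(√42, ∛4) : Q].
[Q(√42, ∛4) : Q] = 6

Let L = Q(√42, ∛4). Since Q(√42) ⊂ L and [Q(√42):Q] = 2, the tower law gives 2 | [L:Q]. Likewise Q(∛4) ⊂ L with [Q(∛4):Q] = 3 (because 4 is not a perfect cube), so 3 | [L:Q]. As gcd(2,3) = 1, [L:Q] is divisible by 6. Conversely L is generated over Q by √42 and ∛4, so [L:Q] ≤ 2·3 = 6. Therefore [Q(√42, ∛4) : Q] = 6.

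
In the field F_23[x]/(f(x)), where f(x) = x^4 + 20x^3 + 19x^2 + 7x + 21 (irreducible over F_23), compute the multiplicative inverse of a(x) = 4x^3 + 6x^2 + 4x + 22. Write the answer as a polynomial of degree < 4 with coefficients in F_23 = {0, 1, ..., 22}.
a(x)^(-1) ≡ 18x^3 + 22x^2 + 17x + 3 (mod f(x))

Since f is irreducible over F_23, F_23[x]/(f) is a field and a(x) ≠ 0 has an inverse. Apply the extended Euclidean algorithm to f(x) and a(x) in F_23[x]: f(x) = (6x + 19)·a(x) + (19x^2 + 6x + 17);  a(x) = (22x + 20)·(19x^2 + 6x + 17) + (16x + 4);  (19x^2 + 6x + 17) = (17x + 22)·(16x + 4) + (21). The last nonzero remainder is the constant 21 = gcd(f, a) in F_23. Back-substituting through the division chain expresses 21 = s(x)·a(x) + t(x)·f(x) with s(x) ≡ 10x^3 + 2x^2 + 12x + 17 (mod f), so (10x^3 + 2x^2 + 12x + 17)·a(x) ≡ 21 (mod f). Multiplying by 21^(-1) ≡ 11 in F_23 gives a(x)^(-1) ≡ 11·(10x^3 + 2x^2 + 12x + 17) ≡ 18x^3 + 22x^2 + 17x + 3 (mod f). Check: (4x^3 + 6x^2 + 4x + 22)·(18x^3 + 22x^2 + 17x + 3) = 3x^6 + 12x^5 + 19x^4 + 18x^2 + 18x + 20 ≡ 1 (mod x^4 + 20x^3 + 19x^2 + 7x + 21).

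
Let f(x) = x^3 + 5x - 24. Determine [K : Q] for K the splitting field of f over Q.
[K : Q] = 6

By the rational root test, any rational root of the monic integer polynomial f(x) = x^3 + 5x - 24 must be an integer dividing the constant term -24, i.e. one of ±{1, 2, 3, 4, 6, 8, 12, 24}. Evaluating: f(1) = -18, f(-1) = -30, f(2) = -6, f(-2) = -42, f(3) = 18, f(-3) = -66, f(4) = 60, f(-4) = -108, f(6) = 222, f(-6) = -270, f(8) = 528, f(-8) = -576, f(12) = 1764, f(-12) = -1812, f(24) = 13920, f(-24) = -13968; none is 0, so f has no rational root and is therefore irreducible over Q (a cubic with no linear factor over a field is irreducible). For an irreducible cubic, the Galois group is A_3 or S_3 according as the discriminant disc(f) = -4a^3 - 27b^2 = -4·(5)^3 - 27·(-24)^2 = -16052 is or is not a square in Q. Here disc(f) = -16052 is not a perfect square in Q, so the Galois group of f over Q is not contained in A_3 and must be all of S_3. The splitting field has degree |S_3| = 6 over Q, so [K : Q] = 6.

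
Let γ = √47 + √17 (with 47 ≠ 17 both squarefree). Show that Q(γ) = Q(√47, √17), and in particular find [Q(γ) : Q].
[Q(γ) : Q] = 4 (equivalently, Q(γ) = Q(√47, √17))

Obviously Q(γ) ⊆ Q(√47, √17), and [Q(√47, √17):Q] = 4 (since 47, 17 are distinct squarefree integers > 1 with 799 not a perfect square). To show equality we compute the minimal polynomial of γ. From γ = √47 + √17: γ^2 = 47 + 2√(799) + 17 = 64 + 2√(799), so γ^2 - 64 = 2√(799); squaring, (γ^2 - 64)^2 = 4·799, i.e. γ^4 - 128γ^2 + 4096 - 3196 = 0, i.e. γ^4 - 128γ^2 + 900 = 0. So γ is a root of x^4 - 128x^2 + 900. This polynomial is irreducible over Q: it has no rational root (each ±√47 ± √17 is irrational), and any factorization into two quadratics over Q would force √(799) ∈ Q (pairing opposite roots) or √47, √17 ∈ Q (other pairings), all impossible. Hence [Q(γ):Q] = 4 = [Q(√47, √17):Q], so Q(γ) = Q(√47, √17).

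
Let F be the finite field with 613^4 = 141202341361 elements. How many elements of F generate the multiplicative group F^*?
There are φ(141202341360) = 34608218112 primitive elements

F_q^* is cyclic of order q - 1 = 141202341360. A cyclic group of order m has exactly φ(m) generators. Here m = 141202341360 = 2^4 · 3^2 · 5 · 17 · 53 · 307 · 709, so the number of primitive elements is φ(141202341360) = 34608218112.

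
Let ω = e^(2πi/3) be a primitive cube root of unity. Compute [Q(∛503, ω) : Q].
[Q(∛503, ω) : Q] = 6

[Q(∛503):Q] = 3 (min poly x^3 - 503, irreducible since 503 is not a perfect cube). [Q(ω):Q] = 2 (min poly x^2 + x + 1). Since Q(∛503) ⊂ R and ω ∉ R, we have ω ∉ Q(∛503), so x^2 + x + 1 remains irreducible over Q(∛503) and [Q(∛503, ω) : Q(∛503)] = 2. By the tower law, [Q(∛503, ω) : Q] = 3 · 2 = 6. (In fact Q(∛503, ω) is the splitting field of x^3 - 503 over Q.)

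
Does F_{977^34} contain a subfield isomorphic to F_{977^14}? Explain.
No: F_{977^14} is not a subfield of F_{977^34}

F_{p^m} embeds in F_{p^n} iff m | n. Here 14 ∤ 34 (since 34 = 2·14 + 6 with remainder 6 ≠ 0), so F_{977^14} is not a subfield of F_{977^34}. Equivalently: if it were, the tower law would give 14 = [F_{977^14}:F_977] dividing [F_{977^34}:F_977] = 34, contradiction.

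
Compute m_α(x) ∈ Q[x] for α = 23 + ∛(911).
m_α(x) = x^3 - 69x^2 + 1587x - 13078

Set β = α - 23 = ∛(911), so β^3 = 911. Then (α - 23)^3 - 911 = 0, i.e. α is a root of g(x) = (x - 23)^3 - 911 = x^3 - 69x^2 + 1587x - 13078. Since g(x) = h(x - 23) where h(x) = x^3 - 911, and h is irreducible over Q (because 911 is not a perfect cube, so h has no rational root, and a monic cubic with no rational root is irreducible), g is also irreducible (irreducibility is preserved under the substitution x → x - 23). Hence m_α(x) = x^3 - 69x^2 + 1587x - 13078.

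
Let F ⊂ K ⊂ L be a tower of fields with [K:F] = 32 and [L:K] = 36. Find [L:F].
[L:F] = 1152

The tower law says that for any tower of field extensions F ⊂ K ⊂ L with finite degrees, [L:F] = [L:K] · [K:F]. Here this gives [L:F] = 36 · 32 = 1152.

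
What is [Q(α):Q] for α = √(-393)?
[Q(α):Q] = 2

[Q(α):Q] equals the degree of the minimal polynomial of α. Here α^2 = -393 and x^2 + 393 is irreducible (d = -393 is squarefree, ≠ 1, hence not a square), so deg(m_α) = 2. Thus [Q(α):Q] = 2.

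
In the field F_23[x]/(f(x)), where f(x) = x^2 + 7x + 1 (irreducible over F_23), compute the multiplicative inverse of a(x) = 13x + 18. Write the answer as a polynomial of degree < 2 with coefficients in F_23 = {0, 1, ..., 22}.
a(x)^(-1) ≡ 2x + 13 (mod f(x))

Since f is irreducible over F_23, F_23[x]/(f) is a field and a(x) ≠ 0 has an inverse. Apply the extended Euclidean algorithm to f(x) and a(x) in F_23[x]: f(x) = (16x + 12)·a(x) + (15). The last nonzero remainder is the constant 15 = gcd(f, a) in F_23. Back-substituting through the division chain expresses 15 = s(x)·a(x) + t(x)·f(x) with s(x) ≡ 7x + 11 (mod f), so (7x + 11)·a(x) ≡ 15 (mod f). Multiplying by 15^(-1) ≡ 20 in F_23 gives a(x)^(-1) ≡ 20·(7x + 11) ≡ 2x + 13 (mod f). Check: (13x + 18)·(2x + 13) = 3x^2 + 21x + 4 ≡ 1 (mod x^2 + 7x + 1).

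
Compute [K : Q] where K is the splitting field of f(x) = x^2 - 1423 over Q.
[K : Q] = 2

f(x) = x^2 - 1423 factors as (x - √1423)(x + √1423). The splitting field is K = Q(√1423). Since 1423 is squarefree and > 1, it is not a perfect square, so x^2 - 1423 is irreducible over Q and [Q(√1423) : Q] = 2. Hence [K : Q] = 2.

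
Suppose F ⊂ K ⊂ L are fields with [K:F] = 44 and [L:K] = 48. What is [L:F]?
[L:F] = 2112

The tower law says that for any tower of field extensions F ⊂ K ⊂ L with finite degrees, [L:F] = [L:K] · [K:F]. Here this gives [L:F] = 48 · 44 = 2112.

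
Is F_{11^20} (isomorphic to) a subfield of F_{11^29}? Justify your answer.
No: F_{11^20} is not a subfield of F_{11^29}

F_{p^m} embeds in F_{p^n} iff m | n. Here 20 ∤ 29 (since 29 = 1·20 + 9 with remainder 9 ≠ 0), so F_{11^20} is not a subfield of F_{11^29}. Equivalently: if it were, the tower law would give 20 = [F_{11^20}:F_11] dividing [F_{11^29}:F_11] = 29, contradiction.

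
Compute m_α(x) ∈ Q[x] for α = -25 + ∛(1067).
m_α(x) = x^3 + 75x^2 + 1875x + 14558

Set β = α + 25 = ∛(1067), so β^3 = 1067. Then (α + 25)^3 - 1067 = 0, i.e. α is a root of g(x) = (x + 25)^3 - 1067 = x^3 + 75x^2 + 1875x + 14558. Since g(x) = h(x + 25) where h(x) = x^3 - 1067, and h is irreducible over Q (because 1067 is not a perfect cube, so h has no rational root, and a monic cubic with no rational root is irreducible), g is also irreducible (irreducibility is preserved under the substitution x → x + 25). Hence m_α(x) = x^3 + 75x^2 + 1875x + 14558.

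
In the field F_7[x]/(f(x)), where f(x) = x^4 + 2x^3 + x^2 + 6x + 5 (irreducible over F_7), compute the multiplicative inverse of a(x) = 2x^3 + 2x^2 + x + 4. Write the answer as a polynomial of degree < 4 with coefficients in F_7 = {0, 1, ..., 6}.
a(x)^(-1) ≡ x^3 + 4x^2 + 4x + 4 (mod f(x))

Since f is irreducible over F_7, F_7[x]/(f) is a field and a(x) ≠ 0 has an inverse. Apply the extended Euclidean algorithm to f(x) and a(x) in F_7[x]: f(x) = (4x + 4)·a(x) + (3x^2 + 3);  a(x) = (3x + 3)·(3x^2 + 3) + (6x + 2);  (3x^2 + 3) = (4x + 1)·(6x + 2) + (1). The last nonzero remainder is the constant 1 = gcd(f, a) in F_7. Back-substituting through the division chain expresses 1 = s(x)·a(x) + t(x)·f(x) with s(x) ≡ x^3 + 4x^2 + 4x + 4 (mod f), so a(x)^(-1) ≡ s(x) = x^3 + 4x^2 + 4x + 4 (mod f). Check: (2x^3 + 2x^2 + x + 4)·(x^3 + 4x^2 + 4x + 4) = 2x^6 + 3x^5 + 3x^4 + 3x^3 + 6x + 2 ≡ 1 (mod x^4 + 2x^3 + x^2 + 6x + 5).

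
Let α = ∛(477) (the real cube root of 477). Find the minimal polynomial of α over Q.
m_α(x) = x^3 - 477

α satisfies α^3 = 477, so x^3 - 477 annihilates α. By the rational root test, a rational root p/q (in lowest terms) of x^3 - 477 would satisfy p^3 = 477 q^3, forcing q = 1 and p^3 = 477; but 477 is not a perfect cube, contradiction. A monic cubic over Q with no rational root is irreducible (any nontrivial factorization would include a linear factor). Hence x^3 - 477 is the minimal polynomial of α, and in particular [Q(α):Q] = 3.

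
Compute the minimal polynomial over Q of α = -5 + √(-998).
m_α(x) = x^2 + 10x + 1023

From α + 5 = √(-998), squaring gives (α + 5)^2 = -998, i.e. α^2 + 10α + 25 = -998, so α^2 + 10α + 1023 = 0. The discriminant of x^2 + 10x + 1023 is (10)^2 - 4·(1023) = 100 - 4092 = -3992, and 4·(-998) is not a perfect square in Q since -998 is squarefree and ≠ 1. Hence x^2 + 10x + 1023 is irreducible over Q and is the minimal polynomial of α.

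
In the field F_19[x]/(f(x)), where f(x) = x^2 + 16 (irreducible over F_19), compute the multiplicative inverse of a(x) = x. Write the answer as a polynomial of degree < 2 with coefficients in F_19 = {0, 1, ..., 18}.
a(x)^(-1) ≡ 13x (mod f(x))

Since f is irreducible over F_19, F_19[x]/(f) is a field and a(x) ≠ 0 has an inverse. Apply the extended Euclidean algorithm to f(x) and a(x) in F_19[x]: f(x) = (x)·a(x) + (16). The last nonzero remainder is the constant 16 = gcd(f, a) in F_19. Back-substituting through the division chain expresses 16 = s(x)·a(x) + t(x)·f(x) with s(x) ≡ 18x (mod f), so (18x)·a(x) ≡ 16 (mod f). Multiplying by 16^(-1) ≡ 6 in F_19 gives a(x)^(-1) ≡ 6·(18x) ≡ 13x (mod f). Check: (x)·(13x) = 13x^2 ≡ 1 (mod x^2 + 16).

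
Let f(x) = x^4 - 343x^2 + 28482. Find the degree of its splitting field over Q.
[K : Q] = 4

Solving the quadratic in x^2: x^2 = (343 ± √(343^2 - 4·28482))/2 = (343 ± √3721)/2 = (343 ± 61)/2, giving x^2 = 202 or x^2 = 141. So f(x) = (x^2 - 202)(x^2 - 141) and the roots of f are ±√202, ±√141. Hence the splitting field is K = Q(√202, √141). Since 202 and 141 are distinct squarefree integers > 1, their product 28482 is not a perfect square, so √141 ∉ Q(√202). By the tower law [K:Q] = [Q(√202,√141):Q(√202)] · [Q(√202):Q] = 2 · 2 = 4.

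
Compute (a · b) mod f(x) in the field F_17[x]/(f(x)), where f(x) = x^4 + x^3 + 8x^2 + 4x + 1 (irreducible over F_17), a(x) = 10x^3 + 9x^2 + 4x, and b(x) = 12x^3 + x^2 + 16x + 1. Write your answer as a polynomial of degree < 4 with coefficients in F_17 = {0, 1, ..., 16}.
a · b ≡ 10x^3 + 7x^2 + 12x + 10 (mod f(x))

Multiply in F_17[x]: a(x)·b(x) = (10x^3 + 9x^2 + 4x)·(12x^3 + x^2 + 16x + 1) = x^6 + 16x^5 + 13x^4 + 5x^3 + 5x^2 + 4x. This has degree ≥ 4, so divide by f(x) over F_17: x^6 + 16x^5 + 13x^4 + 5x^3 + 5x^2 + 4x = (x^2 + 15x + 7)·(x^4 + x^3 + 8x^2 + 4x + 1) + (10x^3 + 7x^2 + 12x + 10). Hence a·b ≡ 10x^3 + 7x^2 + 12x + 10 (mod f). (F_17[x]/(f) is a field with 17^4 = 83521 elements since f is irreducible of degree 4.)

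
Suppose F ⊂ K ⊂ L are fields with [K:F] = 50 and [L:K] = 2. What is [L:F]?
[L:F] = 100

The tower law says that for any tower of field extensions F ⊂ K ⊂ L with finite degrees, [L:F] = [L:K] · [K:F]. Here this gives [L:F] = 2 · 50 = 100.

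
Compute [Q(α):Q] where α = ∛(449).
[Q(α):Q] = 3

The minimal polynomial of α is x^3 - 449, irreducible over Q since 449 is not a perfect cube (so x^3 - 449 has no rational root). Hence [Q(α):Q] = deg(m_α) = 3.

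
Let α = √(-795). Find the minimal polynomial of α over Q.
m_α(x) = x^2 + 795

α satisfies α^2 + 795 = 0, so x^2 + 795 annihilates α. Since d = -795 is squarefree and ≠ 1, it is not a perfect square in Q, so x^2 + 795 has no rational root and is therefore irreducible over Q (a degree-2 polynomial over a field is irreducible iff it has no root). Hence m_α(x) = x^2 + 795.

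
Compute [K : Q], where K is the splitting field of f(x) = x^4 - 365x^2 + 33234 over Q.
[K : Q] = 4

Solving the quadratic in x^2: x^2 = (365 ± √(365^2 - 4·33234))/2 = (365 ± √289)/2 = (365 ± 17)/2, giving x^2 = 191 or x^2 = 174. So f(x) = (x^2 - 191)(x^2 - 174) and the roots of f are ±√191, ±√174. Hence the splitting field is K = Q(√191, √174). Since 191 and 174 are distinct squarefree integers > 1, their product 33234 is not a perfect square, so √174 ∉ Q(√191). By the tower law [K:Q] = [Q(√191,√174):Q(√191)] · [Q(√191):Q] = 2 · 2 = 4.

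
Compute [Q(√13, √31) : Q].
[Q(√13, √31) : Q] = 4

[Q(√13):Q] = 2 (min poly x^2 - 13, irreducible since 13 is squarefree > 1). For the top step, suppose √31 ∈ Q(√13), say √31 = c + d√13 with c, d ∈ Q. Squaring: 31 = c^2 + 13d^2 + 2cd√13. Since √13 ∉ Q this forces 2cd = 0. If d = 0 then √31 = c ∈ Q, contradicting 31 squarefree > 1. If c = 0 then 31 = 13d^2, so 13·31 = (13d)^2 is a perfect square in Q — but 13·31 = 403 is not a perfect square (since 13 and 31 are distinct squarefree integers). Contradiction. Hence √31 ∉ Q(√13), so x^2 - 31 stays irreducible over Q(√13) and [Q(√13, √31) : Q(√13)] = 2. By the tower law, [Q(√13, √31) : Q] = 2 · 2 = 4.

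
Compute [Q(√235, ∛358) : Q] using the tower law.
[Q(√235, ∛358) : Q] = 6

Let L = Q(√235, ∛358). Since Q(√235) ⊂ L and [Q(√235):Q] = 2, the tower law gives 2 | [L:Q]. Likewise Q(∛358) ⊂ L with [Q(∛358):Q] = 3 (because 358 is not a perfect cube), so 3 | [L:Q]. As gcd(2,3) = 1, [L:Q] is divisible by 6. Conversely L is generated over Q by √235 and ∛358, so [L:Q] ≤ 2·3 = 6. Therefore [Q(√235, ∛358) : Q] = 6.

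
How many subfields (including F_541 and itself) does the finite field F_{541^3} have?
F_{541^3} has 2 subfields

The subfields of F_{p^n} are exactly the fields F_{p^d} for d | n (each is the fixed field of the unique index-d subgroup of Gal(F_{p^n}/F_p) ≅ Z/nZ). The divisors of n = 3 are {1, 3}, giving 2 subfields: F_{541^1}, F_{541^3}.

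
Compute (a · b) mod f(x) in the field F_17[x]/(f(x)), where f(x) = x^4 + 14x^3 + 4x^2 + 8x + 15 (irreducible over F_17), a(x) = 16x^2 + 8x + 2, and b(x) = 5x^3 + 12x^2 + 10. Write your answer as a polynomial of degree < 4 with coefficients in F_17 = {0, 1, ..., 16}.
a · b ≡ 12x^3 + 2x^2 + 12 (mod f(x))

Multiply in F_17[x]: a(x)·b(x) = (16x^2 + 8x + 2)·(5x^3 + 12x^2 + 10) = 12x^5 + 11x^4 + 4x^3 + 14x^2 + 12x + 3. This has degree ≥ 4, so divide by f(x) over F_17: 12x^5 + 11x^4 + 4x^3 + 14x^2 + 12x + 3 = (12x + 13)·(x^4 + 14x^3 + 4x^2 + 8x + 15) + (12x^3 + 2x^2 + 12). Hence a·b ≡ 12x^3 + 2x^2 + 12 (mod f). (F_17[x]/(f) is a field with 17^4 = 83521 elements since f is irreducible of degree 4.)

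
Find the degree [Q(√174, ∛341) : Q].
[Q(√174, ∛341) : Q] = 6

Let L = Q(√174, ∛341). Since Q(√174) ⊂ L and [Q(√174):Q] = 2, the tower law gives 2 | [L:Q]. Likewise Q(∛341) ⊂ L with [Q(∛341):Q] = 3 (because 341 is not a perfect cube), so 3 | [L:Q]. As gcd(2,3) = 1, [L:Q] is divisible by 6. Conversely L is generated over Q by √174 and ∛341, so [L:Q] ≤ 2·3 = 6. Therefore [Q(√174, ∛341) : Q] = 6.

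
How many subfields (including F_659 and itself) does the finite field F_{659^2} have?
F_{659^2} has 2 subfields

The subfields of F_{p^n} are exactly the fields F_{p^d} for d | n (each is the fixed field of the unique index-d subgroup of Gal(F_{p^n}/F_p) ≅ Z/nZ). The divisors of n = 2 are {1, 2}, giving 2 subfields: F_{659^1}, F_{659^2}.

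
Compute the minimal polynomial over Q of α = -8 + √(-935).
m_α(x) = x^2 + 16x + 999

From α + 8 = √(-935), squaring gives (α + 8)^2 = -935, i.e. α^2 + 16α + 64 = -935, so α^2 + 16α + 999 = 0. The discriminant of x^2 + 16x + 999 is (16)^2 - 4·(999) = 256 - 3996 = -3740, and 4·(-935) is not a perfect square in Q since -935 is squarefree and ≠ 1. Hence x^2 + 16x + 999 is irreducible over Q and is the minimal polynomial of α.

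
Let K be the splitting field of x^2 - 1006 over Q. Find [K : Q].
[K : Q] = 2

f(x) = x^2 - 1006 factors as (x - √1006)(x + √1006). The splitting field is K = Q(√1006). Since 1006 is squarefree and > 1, it is not a perfect square, so x^2 - 1006 is irreducible over Q and [Q(√1006) : Q] = 2. Hence [K : Q] = 2.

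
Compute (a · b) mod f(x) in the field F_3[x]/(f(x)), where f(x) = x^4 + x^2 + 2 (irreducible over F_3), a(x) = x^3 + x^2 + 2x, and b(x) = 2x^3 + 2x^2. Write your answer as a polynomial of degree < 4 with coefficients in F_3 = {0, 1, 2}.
a · b ≡ x^2 + x + 1 (mod f(x))

Multiply in F_3[x]: a(x)·b(x) = (x^3 + x^2 + 2x)·(2x^3 + 2x^2) = 2x^6 + x^5 + x^3. This has degree ≥ 4, so divide by f(x) over F_3: 2x^6 + x^5 + x^3 = (2x^2 + x + 1)·(x^4 + x^2 + 2) + (x^2 + x + 1). Hence a·b ≡ x^2 + x + 1 (mod f). (F_3[x]/(f) is a field with 3^4 = 81 elements since f is irreducible of degree 4.)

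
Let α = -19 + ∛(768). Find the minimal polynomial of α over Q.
m_α(x) = x^3 + 57x^2 + 1083x + 6091

Set β = α + 19 = ∛(768), so β^3 = 768. Then (α + 19)^3 - 768 = 0, i.e. α is a root of g(x) = (x + 19)^3 - 768 = x^3 + 57x^2 + 1083x + 6091. Since g(x) = h(x + 19) where h(x) = x^3 - 768, and h is irreducible over Q (because 768 is not a perfect cube, so h has no rational root, and a monic cubic with no rational root is irreducible), g is also irreducible (irreducibility is preserved under the substitution x → x + 19). Hence m_α(x) = x^3 + 57x^2 + 1083x + 6091.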